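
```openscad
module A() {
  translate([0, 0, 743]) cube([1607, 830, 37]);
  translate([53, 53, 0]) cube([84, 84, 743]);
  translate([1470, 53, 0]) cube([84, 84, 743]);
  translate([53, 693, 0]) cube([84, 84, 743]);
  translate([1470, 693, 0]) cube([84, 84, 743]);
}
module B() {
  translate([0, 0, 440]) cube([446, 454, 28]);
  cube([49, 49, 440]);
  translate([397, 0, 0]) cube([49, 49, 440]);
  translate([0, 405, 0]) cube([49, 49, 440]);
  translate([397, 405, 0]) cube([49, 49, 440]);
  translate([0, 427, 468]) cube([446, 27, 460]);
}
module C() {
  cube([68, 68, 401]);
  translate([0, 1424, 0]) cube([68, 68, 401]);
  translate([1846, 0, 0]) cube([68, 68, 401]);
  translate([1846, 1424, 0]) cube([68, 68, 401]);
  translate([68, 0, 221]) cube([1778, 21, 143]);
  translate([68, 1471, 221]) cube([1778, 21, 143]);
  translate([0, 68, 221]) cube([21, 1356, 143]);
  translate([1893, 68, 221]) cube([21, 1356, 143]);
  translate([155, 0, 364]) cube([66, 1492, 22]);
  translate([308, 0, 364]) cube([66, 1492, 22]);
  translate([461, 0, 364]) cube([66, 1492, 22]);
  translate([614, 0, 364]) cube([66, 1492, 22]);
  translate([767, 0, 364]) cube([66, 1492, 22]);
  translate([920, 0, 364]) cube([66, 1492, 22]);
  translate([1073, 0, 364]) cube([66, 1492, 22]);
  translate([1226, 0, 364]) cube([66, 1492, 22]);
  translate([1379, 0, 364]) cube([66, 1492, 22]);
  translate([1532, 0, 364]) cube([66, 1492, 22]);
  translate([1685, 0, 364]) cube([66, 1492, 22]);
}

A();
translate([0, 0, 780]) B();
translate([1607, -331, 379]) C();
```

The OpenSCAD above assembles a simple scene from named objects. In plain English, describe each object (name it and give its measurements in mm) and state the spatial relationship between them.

A is a table: top 1607 mm (x) × 830 mm (y), 37 mm thick, upper face at z = 780 mm, on four 84×84 mm square legs, each inset 53 mm from the nearest pair of top edges, running from z = 0 to the bottom of the top.

B is a chair: 446×454 mm seat, 28 mm thick, top at z = 468 mm, on four 49 mm square corner legs flush with the seat edges. A 27 mm thick backrest slab spans the full seat width, extending 460 mm above the seat top, its back face flush with the seat's +y edge.

C is a bed frame 1914 mm long (x) by 1492 mm wide (y). Four 68×68 mm corner posts, 401 mm tall, at the corners of the footprint. Four rails of 21 mm thickness and 143 mm height run between adjacent posts with their undersides at z = 221 mm, their outer faces flush with the outside of the frame (the two x-running rails run between the posts' inner faces; the two y-running rails run between the posts' inner faces). 11 slats, each 66 mm wide (x) and 22 mm thick, lie across the top of the two x-running rails, running the full 1492 mm width of the frame in y; the slats are evenly spaced along x between the inner faces of the end posts with equal gaps (rounded down to the nearest mm) at the −x end and between each pair — any rounding remainder accumulates at the +x end.

The chair is on top of the table. The bed frame is beside the table with their tops flush at z = 780.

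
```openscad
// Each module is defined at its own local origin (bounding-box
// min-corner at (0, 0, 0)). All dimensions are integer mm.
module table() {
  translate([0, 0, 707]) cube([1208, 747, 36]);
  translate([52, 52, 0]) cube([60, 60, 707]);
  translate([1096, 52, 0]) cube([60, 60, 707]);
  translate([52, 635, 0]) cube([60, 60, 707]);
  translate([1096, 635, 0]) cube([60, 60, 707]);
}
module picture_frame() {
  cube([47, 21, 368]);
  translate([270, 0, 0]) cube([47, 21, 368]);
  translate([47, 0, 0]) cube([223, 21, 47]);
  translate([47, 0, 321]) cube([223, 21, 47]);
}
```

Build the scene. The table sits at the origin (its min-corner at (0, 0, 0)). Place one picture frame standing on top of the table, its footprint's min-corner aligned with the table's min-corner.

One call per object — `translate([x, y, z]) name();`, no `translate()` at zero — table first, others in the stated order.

table();
translate([0, 0, 743]) picture_frame();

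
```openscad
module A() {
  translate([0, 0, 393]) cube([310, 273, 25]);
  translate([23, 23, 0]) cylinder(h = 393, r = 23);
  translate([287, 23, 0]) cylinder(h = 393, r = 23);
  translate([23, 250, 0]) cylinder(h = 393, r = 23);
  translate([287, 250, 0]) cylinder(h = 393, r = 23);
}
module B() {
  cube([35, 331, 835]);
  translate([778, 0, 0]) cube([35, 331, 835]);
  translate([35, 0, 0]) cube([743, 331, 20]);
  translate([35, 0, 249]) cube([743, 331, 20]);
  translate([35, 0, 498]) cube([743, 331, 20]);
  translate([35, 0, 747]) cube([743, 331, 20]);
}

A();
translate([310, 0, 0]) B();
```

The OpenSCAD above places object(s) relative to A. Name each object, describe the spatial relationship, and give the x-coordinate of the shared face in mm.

A is a stool. B is a bookshelf. The bookshelf is against the stool's +x side, with their −y faces flush. The x-coordinate of the shared face is 310 mm.

The stool's +x face and the bookshelf's −x face are both at x = 310 mm.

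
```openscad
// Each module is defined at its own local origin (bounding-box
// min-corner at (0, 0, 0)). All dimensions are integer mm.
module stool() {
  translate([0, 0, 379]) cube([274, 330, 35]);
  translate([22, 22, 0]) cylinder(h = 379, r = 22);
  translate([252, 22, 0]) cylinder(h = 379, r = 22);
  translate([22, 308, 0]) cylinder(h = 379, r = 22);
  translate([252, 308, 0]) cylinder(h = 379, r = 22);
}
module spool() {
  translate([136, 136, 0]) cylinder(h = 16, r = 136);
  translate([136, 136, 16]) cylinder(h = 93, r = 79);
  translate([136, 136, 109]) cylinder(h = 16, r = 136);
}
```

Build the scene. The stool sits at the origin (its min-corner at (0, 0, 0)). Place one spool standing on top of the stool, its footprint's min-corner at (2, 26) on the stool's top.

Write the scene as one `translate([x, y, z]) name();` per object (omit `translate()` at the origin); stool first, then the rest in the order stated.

stool();
translate([2, 26, 414]) spool();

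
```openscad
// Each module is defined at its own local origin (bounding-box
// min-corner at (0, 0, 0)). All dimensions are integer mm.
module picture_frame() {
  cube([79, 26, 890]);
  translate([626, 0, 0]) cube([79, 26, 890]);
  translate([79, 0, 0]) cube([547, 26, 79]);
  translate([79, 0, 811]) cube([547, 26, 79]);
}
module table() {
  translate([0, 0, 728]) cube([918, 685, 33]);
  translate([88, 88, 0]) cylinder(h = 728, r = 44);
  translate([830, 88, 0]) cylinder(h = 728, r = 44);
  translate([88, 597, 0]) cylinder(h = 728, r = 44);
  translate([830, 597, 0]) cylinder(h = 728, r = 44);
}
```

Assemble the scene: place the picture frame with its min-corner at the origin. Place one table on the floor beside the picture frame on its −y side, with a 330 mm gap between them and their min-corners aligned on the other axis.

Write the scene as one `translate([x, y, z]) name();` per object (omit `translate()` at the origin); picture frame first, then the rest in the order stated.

picture_frame();
translate([0, -1015, 0]) table();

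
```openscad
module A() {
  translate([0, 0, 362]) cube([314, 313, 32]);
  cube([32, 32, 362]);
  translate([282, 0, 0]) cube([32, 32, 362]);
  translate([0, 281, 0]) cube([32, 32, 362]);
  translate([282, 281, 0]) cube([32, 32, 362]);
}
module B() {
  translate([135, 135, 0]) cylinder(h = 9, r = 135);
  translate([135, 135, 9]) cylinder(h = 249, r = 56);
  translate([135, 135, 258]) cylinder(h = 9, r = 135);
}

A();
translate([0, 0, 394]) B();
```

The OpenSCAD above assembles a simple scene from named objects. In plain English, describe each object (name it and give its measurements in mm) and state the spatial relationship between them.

A is a four-legged stool. The seat is a 314×313×32 mm slab whose top surface is at z = 394 mm; four square legs, each 32×32 mm in cross-section, run from the floor (z = 0) to the underside of the seat, each flush with a corner of the seat.

B is a spool: two coaxial disc flanges of radius 135 mm and thickness 9 mm, joined by a core cylinder of radius 56 mm and height 249 mm. The lower flange rests on z = 0 and the three cylinders share a vertical axis.

The spool is on top of the stool.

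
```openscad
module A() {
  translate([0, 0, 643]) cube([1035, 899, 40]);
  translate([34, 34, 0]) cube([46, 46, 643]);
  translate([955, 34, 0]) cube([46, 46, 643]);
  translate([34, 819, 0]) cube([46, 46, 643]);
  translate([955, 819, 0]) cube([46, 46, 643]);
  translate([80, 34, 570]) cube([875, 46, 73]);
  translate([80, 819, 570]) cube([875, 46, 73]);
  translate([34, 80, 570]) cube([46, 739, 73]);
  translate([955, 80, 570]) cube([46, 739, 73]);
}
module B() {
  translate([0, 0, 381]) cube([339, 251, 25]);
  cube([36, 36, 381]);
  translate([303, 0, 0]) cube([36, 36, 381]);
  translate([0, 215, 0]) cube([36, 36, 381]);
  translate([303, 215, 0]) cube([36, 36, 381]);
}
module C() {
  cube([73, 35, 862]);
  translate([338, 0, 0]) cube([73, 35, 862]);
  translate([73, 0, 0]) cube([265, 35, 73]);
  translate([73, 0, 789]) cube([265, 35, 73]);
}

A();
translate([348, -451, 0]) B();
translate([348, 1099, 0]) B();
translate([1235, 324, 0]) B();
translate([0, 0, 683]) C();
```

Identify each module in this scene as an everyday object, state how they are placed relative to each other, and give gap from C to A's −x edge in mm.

The picture frame's min-x is at 0; the table's min-x is 0; gap = 0 mm.

A is a table. B is a stool. C is a picture frame. Three stools sit around the table at the −y, +y, +x sides. The picture frame is on top of the table. The gap from the picture frame to the table's −x edge is 0 mm.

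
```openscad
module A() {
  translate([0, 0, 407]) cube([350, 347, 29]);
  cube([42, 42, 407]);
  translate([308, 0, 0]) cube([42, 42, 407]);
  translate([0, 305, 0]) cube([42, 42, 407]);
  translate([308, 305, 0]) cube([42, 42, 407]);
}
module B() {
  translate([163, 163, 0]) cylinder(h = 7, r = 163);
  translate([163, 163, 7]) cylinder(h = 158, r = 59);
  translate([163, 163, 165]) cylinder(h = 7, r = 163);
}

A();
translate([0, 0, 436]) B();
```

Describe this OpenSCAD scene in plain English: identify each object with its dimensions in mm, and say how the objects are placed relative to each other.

A is a simple wooden stool: a rectangular seat 350 mm (x) by 347 mm (y), 29 mm thick, top face at z = 436 mm, on four square legs, each 42×42 mm in cross-section. The legs rest on z = 0, each flush with a corner of the seat.

B is a spool: two coaxial disc flanges of radius 163 mm and thickness 7 mm, joined by a core cylinder of radius 59 mm and height 158 mm. The lower flange rests on z = 0 and the three cylinders share a vertical axis.

The spool is on top of the stool.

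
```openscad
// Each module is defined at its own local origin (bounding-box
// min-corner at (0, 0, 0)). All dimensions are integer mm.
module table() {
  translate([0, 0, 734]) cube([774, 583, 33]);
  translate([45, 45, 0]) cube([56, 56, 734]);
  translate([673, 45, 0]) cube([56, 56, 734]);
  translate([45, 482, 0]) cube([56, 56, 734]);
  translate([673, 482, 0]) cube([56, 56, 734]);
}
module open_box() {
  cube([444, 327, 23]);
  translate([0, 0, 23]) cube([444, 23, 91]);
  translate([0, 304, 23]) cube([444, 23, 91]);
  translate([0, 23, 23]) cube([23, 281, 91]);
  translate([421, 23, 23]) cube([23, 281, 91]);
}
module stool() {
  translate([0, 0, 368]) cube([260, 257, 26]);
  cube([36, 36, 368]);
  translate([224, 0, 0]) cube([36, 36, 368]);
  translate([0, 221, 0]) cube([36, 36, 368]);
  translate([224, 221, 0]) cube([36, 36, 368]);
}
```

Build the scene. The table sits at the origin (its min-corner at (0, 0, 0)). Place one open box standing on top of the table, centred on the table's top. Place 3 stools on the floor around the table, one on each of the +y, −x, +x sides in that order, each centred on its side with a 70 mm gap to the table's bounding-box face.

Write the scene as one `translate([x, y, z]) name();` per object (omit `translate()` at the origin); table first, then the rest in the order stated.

table();
translate([165, 128, 767]) open_box();
translate([257, 653, 0]) stool();
translate([-330, 163, 0]) stool();
translate([844, 163, 0]) stool();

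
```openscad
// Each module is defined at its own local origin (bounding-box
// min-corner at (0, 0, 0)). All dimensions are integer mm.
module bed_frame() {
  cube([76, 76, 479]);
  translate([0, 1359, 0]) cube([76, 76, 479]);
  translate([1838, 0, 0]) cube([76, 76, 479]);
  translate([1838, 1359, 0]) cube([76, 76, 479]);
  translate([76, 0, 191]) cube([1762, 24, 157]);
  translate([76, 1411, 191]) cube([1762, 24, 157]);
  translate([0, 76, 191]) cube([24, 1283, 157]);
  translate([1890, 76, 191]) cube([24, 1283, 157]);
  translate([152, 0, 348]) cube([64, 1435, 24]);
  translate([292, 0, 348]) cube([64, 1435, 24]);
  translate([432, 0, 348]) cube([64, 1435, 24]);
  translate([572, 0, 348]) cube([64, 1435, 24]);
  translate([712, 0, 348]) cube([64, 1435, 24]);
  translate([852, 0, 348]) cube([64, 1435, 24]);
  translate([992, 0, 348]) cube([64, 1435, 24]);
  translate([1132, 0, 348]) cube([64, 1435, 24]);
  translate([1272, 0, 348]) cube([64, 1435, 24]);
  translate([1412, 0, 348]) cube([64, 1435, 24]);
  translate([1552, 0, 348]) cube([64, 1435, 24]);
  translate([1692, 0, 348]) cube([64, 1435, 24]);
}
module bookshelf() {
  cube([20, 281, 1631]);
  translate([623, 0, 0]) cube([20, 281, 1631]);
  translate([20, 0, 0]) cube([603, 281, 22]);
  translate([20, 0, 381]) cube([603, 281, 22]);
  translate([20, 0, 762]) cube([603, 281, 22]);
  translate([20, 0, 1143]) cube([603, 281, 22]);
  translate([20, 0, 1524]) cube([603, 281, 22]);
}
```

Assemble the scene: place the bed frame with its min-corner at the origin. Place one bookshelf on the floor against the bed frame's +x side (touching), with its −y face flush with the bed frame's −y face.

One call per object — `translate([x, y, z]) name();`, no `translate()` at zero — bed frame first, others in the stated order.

bed_frame();
translate([1914, 0, 0]) bookshelf();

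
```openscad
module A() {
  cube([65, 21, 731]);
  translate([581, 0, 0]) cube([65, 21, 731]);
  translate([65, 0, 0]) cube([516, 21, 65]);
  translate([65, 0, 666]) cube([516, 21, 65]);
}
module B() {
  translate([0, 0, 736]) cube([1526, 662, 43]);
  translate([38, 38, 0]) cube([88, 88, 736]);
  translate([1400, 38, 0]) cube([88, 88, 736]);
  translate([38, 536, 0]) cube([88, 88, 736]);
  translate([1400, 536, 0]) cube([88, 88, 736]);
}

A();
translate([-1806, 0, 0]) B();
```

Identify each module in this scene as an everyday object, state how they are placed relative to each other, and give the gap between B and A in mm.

The table's nearest face is 280 mm from the picture frame's −x face.

A is a picture frame. B is a table. The table is on the floor beside the picture frame on its −x side. The gap between the table and the picture frame is 280 mm.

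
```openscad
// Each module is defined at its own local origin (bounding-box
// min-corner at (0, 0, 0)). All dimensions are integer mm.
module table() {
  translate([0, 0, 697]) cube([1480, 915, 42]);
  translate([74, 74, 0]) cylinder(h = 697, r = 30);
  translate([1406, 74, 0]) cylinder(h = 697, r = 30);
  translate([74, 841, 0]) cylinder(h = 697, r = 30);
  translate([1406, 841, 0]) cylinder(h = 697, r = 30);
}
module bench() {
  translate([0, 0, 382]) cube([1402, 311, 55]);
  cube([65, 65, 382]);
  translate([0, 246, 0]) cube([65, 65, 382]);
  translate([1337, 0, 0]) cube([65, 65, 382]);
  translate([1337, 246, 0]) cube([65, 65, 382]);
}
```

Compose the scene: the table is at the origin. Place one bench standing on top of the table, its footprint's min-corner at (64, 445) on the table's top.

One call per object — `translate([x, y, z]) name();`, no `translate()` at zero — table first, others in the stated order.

table();
translate([64, 445, 739]) bench();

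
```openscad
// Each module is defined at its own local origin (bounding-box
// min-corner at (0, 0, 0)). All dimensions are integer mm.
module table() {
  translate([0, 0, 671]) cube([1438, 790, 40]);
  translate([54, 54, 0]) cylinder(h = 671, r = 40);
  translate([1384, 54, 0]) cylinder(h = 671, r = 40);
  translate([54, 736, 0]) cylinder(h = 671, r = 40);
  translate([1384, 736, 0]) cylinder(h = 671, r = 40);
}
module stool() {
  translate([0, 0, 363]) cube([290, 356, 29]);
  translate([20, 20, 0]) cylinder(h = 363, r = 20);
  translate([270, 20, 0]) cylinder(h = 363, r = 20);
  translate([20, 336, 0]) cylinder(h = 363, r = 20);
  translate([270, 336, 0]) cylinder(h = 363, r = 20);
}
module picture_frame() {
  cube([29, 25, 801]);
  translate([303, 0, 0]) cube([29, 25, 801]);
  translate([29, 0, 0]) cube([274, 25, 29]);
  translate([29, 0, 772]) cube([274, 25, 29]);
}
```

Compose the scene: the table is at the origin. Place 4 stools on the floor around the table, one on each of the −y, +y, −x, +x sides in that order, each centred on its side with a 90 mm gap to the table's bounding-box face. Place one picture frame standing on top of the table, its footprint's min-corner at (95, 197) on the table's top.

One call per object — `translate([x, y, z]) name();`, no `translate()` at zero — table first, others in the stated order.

table();
translate([574, -446, 0]) stool();
translate([574, 880, 0]) stool();
translate([-380, 217, 0]) stool();
translate([1528, 217, 0]) stool();
translate([95, 197, 711]) picture_frame();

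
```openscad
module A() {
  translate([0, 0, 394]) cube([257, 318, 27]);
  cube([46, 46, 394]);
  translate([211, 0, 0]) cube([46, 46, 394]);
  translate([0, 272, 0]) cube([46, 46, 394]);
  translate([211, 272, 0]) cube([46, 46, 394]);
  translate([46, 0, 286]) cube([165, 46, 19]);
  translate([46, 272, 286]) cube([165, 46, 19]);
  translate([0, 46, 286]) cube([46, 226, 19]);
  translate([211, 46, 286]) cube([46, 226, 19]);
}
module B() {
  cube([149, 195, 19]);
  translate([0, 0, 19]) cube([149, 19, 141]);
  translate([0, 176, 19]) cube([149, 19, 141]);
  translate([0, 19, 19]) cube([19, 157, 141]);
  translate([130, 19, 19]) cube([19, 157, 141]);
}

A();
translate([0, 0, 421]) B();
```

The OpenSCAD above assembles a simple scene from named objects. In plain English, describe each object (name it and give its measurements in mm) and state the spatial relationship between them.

A is a four-legged stool. The seat is 257×318 mm, 27 mm thick, top at z = 421 mm. It stands on four square legs, each 46×46 mm in cross-section, from z = 0 to the seat underside, each flush with a corner of the seat. Four stretchers, 46 mm wide and 19 mm tall, connect adjacent legs with their undersides at z = 286 mm, each running between the inner faces of the legs it joins and aligned with the legs' outer faces on the other axis.

B is an open storage box with external size 149×195×160 mm and wall thickness 19 mm (the base is also 19 mm thick). The base covers the whole footprint; the four walls stand on the base, with the y-facing walls full-width and the x-facing walls fitting between their inner faces.

The open box is on top of the stool.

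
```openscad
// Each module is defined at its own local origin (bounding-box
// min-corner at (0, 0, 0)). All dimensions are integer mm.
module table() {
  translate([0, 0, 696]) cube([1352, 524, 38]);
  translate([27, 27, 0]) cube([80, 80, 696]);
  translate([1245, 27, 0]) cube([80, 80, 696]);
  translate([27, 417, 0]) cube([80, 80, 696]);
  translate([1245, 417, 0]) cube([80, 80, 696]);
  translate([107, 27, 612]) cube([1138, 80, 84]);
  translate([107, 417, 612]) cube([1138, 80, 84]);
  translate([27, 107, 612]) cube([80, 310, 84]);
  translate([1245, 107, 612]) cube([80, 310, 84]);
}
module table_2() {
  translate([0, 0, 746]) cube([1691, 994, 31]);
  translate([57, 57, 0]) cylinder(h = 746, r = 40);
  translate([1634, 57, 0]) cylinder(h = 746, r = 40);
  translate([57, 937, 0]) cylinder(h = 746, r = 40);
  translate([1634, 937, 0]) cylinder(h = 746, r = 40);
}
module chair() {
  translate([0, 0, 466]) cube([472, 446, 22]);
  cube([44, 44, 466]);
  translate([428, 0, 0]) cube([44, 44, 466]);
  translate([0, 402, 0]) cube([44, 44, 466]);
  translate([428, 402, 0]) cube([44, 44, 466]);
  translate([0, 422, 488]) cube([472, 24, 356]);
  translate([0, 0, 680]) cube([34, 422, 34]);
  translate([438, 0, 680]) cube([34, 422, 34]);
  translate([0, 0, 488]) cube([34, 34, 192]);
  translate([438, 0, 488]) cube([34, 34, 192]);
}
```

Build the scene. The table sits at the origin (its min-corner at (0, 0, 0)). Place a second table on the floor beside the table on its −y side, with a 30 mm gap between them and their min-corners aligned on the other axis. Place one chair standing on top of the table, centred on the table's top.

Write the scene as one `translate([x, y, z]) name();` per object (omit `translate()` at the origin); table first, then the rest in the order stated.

table();
translate([0, -1024, 0]) table_2();
translate([440, 39, 734]) chair();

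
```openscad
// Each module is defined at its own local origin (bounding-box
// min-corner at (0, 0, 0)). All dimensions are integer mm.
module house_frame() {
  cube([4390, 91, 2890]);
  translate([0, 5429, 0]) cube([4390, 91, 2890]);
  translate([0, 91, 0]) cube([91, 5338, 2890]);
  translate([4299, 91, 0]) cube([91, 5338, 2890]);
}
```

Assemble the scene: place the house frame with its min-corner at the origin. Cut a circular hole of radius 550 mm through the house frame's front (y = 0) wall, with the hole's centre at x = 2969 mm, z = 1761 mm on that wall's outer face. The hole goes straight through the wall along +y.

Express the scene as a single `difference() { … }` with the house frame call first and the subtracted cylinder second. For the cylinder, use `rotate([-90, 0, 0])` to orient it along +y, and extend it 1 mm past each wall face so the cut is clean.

difference() {
  house_frame();
  translate([2969, -1, 1761]) rotate([-90, 0, 0]) cylinder(h = 93, r = 550);
}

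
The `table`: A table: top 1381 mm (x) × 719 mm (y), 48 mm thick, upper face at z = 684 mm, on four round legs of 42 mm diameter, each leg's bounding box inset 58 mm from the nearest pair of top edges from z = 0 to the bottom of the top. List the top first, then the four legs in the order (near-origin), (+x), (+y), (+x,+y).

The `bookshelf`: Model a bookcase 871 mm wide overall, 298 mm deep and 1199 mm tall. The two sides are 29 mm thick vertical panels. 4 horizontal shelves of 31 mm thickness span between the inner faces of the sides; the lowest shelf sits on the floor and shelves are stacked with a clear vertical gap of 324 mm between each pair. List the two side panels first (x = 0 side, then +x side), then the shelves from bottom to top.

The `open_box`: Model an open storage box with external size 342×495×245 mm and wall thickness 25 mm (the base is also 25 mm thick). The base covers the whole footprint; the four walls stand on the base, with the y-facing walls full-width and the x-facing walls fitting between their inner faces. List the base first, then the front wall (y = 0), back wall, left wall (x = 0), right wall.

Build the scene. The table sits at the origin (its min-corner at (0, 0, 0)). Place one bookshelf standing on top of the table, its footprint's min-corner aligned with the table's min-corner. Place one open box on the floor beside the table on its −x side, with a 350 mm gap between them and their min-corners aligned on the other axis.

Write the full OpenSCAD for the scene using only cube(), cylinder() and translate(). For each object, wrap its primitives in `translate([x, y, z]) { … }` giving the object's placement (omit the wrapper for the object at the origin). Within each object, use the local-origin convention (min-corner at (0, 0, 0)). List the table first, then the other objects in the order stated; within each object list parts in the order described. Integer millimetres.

translate([0, 0, 636]) cube([1381, 719, 48]);
translate([79, 79, 0]) cylinder(h = 636, r = 21);
translate([1302, 79, 0]) cylinder(h = 636, r = 21);
translate([79, 640, 0]) cylinder(h = 636, r = 21);
translate([1302, 640, 0]) cylinder(h = 636, r = 21);
translate([0, 0, 684]) {
  cube([29, 298, 1199]);
  translate([842, 0, 0]) cube([29, 298, 1199]);
  translate([29, 0, 0]) cube([813, 298, 31]);
  translate([29, 0, 355]) cube([813, 298, 31]);
  translate([29, 0, 710]) cube([813, 298, 31]);
  translate([29, 0, 1065]) cube([813, 298, 31]);
}
translate([-692, 0, 0]) {
  cube([342, 495, 25]);
  translate([0, 0, 25]) cube([342, 25, 220]);
  translate([0, 470, 25]) cube([342, 25, 220]);
  translate([0, 25, 25]) cube([25, 445, 220]);
  translate([317, 25, 25]) cube([25, 445, 220]);
}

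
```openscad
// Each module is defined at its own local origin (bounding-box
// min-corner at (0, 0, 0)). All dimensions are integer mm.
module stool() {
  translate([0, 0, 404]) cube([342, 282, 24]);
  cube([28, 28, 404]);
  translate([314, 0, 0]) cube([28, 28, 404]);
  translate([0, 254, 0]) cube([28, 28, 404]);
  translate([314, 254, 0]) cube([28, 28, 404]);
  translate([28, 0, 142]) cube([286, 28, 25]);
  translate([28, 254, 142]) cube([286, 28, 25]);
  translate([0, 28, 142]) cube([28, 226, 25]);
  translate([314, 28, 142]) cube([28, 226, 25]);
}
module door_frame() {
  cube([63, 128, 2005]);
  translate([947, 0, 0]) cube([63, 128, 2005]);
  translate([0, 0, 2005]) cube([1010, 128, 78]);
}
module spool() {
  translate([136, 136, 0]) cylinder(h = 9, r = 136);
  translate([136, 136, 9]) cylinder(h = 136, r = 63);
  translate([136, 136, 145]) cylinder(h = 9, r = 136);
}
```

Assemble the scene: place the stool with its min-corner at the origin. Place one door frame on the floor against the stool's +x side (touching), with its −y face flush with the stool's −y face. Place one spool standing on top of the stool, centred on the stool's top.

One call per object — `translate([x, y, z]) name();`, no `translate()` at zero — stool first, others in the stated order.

stool();
translate([342, 0, 0]) door_frame();
translate([35, 5, 428]) spool();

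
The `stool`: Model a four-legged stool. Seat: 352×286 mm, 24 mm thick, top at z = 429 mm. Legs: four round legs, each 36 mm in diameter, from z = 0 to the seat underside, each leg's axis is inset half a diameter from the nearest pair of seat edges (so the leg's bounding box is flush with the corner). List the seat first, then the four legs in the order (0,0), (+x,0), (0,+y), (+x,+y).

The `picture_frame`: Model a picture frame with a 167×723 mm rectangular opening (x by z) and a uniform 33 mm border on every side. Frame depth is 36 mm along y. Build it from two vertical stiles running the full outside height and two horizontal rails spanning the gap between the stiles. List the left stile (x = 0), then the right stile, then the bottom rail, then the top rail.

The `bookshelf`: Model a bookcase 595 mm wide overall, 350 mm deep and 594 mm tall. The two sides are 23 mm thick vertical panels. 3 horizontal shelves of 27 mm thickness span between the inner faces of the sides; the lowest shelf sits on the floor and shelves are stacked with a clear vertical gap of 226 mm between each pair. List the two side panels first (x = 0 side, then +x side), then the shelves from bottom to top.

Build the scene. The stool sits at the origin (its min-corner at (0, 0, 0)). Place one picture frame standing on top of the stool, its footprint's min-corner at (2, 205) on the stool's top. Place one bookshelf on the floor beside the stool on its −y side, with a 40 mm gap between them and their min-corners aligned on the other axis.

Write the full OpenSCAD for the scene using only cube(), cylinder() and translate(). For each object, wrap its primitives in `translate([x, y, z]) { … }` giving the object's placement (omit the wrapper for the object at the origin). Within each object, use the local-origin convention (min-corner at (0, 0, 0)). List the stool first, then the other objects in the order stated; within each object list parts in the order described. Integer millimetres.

translate([0, 0, 405]) cube([352, 286, 24]);
translate([18, 18, 0]) cylinder(h = 405, r = 18);
translate([334, 18, 0]) cylinder(h = 405, r = 18);
translate([18, 268, 0]) cylinder(h = 405, r = 18);
translate([334, 268, 0]) cylinder(h = 405, r = 18);
translate([2, 205, 429]) {
  cube([33, 36, 789]);
  translate([200, 0, 0]) cube([33, 36, 789]);
  translate([33, 0, 0]) cube([167, 36, 33]);
  translate([33, 0, 756]) cube([167, 36, 33]);
}
translate([0, -390, 0]) {
  cube([23, 350, 594]);
  translate([572, 0, 0]) cube([23, 350, 594]);
  translate([23, 0, 0]) cube([549, 350, 27]);
  translate([23, 0, 253]) cube([549, 350, 27]);
  translate([23, 0, 506]) cube([549, 350, 27]);
}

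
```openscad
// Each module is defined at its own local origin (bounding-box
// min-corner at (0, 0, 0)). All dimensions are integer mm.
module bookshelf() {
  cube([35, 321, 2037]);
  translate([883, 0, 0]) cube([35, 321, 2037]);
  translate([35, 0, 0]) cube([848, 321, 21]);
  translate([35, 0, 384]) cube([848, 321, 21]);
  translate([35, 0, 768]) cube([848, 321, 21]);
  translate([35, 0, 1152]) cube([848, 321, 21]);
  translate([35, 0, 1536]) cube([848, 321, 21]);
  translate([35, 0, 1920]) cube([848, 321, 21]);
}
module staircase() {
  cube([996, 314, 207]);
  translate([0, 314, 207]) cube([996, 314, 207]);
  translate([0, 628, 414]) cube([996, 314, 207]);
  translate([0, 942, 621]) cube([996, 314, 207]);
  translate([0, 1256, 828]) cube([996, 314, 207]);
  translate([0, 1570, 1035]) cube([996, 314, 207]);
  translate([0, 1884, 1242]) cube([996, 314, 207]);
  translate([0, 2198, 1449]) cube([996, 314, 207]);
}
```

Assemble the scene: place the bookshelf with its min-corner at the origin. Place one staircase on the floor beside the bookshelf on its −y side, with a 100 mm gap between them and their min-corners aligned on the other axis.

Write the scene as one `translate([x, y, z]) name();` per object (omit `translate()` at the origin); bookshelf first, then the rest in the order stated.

bookshelf();
translate([0, -2612, 0]) staircase();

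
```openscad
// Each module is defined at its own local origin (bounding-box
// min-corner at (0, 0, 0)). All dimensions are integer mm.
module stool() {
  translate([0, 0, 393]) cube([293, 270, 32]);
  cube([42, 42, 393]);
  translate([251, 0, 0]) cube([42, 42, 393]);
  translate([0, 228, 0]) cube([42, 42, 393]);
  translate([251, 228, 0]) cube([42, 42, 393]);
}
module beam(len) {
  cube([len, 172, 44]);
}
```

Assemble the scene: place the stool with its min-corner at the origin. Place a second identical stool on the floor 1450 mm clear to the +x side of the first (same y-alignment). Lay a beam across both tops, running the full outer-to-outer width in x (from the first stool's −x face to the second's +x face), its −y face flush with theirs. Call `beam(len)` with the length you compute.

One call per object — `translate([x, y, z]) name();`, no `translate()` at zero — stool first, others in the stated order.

stool();
translate([1743, 0, 0]) stool();
translate([0, 0, 425]) beam(2036);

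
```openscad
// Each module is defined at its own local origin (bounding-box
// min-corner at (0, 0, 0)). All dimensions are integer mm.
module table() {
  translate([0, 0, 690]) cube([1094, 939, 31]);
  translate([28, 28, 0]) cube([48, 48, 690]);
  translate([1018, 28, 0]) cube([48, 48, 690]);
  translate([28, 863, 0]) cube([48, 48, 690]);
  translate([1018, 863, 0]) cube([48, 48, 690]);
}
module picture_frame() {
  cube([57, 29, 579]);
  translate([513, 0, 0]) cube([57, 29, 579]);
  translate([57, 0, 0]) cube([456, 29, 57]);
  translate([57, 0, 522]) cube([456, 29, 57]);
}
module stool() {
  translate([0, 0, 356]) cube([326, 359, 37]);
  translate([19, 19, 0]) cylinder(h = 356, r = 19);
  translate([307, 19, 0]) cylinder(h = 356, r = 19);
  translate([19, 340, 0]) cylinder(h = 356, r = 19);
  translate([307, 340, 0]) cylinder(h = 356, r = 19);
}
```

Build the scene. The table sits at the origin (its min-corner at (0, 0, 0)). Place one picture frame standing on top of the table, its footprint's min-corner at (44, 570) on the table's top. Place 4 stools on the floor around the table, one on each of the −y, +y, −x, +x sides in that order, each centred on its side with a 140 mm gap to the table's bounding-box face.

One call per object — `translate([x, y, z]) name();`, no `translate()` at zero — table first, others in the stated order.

table();
translate([44, 570, 721]) picture_frame();
translate([384, -499, 0]) stool();
translate([384, 1079, 0]) stool();
translate([-466, 290, 0]) stool();
translate([1234, 290, 0]) stool();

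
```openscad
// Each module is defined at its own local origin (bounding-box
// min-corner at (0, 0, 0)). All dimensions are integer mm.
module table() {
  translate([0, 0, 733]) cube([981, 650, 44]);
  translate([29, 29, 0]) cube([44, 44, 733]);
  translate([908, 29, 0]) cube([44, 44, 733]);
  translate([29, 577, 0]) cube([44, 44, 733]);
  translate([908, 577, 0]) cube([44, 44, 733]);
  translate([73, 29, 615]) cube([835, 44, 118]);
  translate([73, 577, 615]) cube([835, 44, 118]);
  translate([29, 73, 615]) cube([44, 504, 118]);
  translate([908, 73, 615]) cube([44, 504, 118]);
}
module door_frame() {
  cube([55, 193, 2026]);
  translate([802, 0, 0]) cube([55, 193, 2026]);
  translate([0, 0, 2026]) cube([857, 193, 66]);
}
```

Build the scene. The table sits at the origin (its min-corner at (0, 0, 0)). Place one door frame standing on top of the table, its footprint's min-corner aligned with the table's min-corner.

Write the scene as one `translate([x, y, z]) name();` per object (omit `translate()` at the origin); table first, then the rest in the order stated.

table();
translate([0, 0, 777]) door_frame();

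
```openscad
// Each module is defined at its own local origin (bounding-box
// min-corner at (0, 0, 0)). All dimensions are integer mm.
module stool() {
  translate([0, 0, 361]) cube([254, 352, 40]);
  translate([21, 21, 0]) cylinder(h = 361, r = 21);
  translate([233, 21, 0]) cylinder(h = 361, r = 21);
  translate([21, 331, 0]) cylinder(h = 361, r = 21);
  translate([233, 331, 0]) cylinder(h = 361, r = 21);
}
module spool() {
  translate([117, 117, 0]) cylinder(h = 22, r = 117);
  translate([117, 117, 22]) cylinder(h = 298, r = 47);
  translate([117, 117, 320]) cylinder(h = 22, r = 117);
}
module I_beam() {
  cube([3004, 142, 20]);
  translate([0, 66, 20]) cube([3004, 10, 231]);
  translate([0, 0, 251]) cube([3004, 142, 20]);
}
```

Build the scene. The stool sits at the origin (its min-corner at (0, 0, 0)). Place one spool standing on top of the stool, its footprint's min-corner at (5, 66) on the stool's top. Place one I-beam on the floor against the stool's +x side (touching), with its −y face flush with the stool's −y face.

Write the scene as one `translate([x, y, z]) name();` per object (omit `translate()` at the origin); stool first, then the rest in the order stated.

stool();
translate([5, 66, 401]) spool();
translate([254, 0, 0]) I_beam();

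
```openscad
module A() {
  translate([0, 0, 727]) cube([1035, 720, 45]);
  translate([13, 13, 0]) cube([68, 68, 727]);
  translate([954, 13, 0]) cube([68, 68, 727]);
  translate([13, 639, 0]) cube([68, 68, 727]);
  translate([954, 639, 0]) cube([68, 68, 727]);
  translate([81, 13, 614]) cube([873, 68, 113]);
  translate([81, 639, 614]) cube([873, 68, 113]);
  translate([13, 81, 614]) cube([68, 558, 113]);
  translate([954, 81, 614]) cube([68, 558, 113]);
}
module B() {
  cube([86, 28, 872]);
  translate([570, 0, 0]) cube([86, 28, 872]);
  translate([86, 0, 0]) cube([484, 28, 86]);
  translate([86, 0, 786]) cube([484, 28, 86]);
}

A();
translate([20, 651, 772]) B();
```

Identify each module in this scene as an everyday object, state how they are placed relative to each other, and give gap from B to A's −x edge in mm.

A is a table. B is a picture frame. The picture frame is on top of the table. The gap from the picture frame to the table's −x edge is 20 mm.

The picture frame's min-x is at 20; the table's min-x is 0; gap = 20 mm.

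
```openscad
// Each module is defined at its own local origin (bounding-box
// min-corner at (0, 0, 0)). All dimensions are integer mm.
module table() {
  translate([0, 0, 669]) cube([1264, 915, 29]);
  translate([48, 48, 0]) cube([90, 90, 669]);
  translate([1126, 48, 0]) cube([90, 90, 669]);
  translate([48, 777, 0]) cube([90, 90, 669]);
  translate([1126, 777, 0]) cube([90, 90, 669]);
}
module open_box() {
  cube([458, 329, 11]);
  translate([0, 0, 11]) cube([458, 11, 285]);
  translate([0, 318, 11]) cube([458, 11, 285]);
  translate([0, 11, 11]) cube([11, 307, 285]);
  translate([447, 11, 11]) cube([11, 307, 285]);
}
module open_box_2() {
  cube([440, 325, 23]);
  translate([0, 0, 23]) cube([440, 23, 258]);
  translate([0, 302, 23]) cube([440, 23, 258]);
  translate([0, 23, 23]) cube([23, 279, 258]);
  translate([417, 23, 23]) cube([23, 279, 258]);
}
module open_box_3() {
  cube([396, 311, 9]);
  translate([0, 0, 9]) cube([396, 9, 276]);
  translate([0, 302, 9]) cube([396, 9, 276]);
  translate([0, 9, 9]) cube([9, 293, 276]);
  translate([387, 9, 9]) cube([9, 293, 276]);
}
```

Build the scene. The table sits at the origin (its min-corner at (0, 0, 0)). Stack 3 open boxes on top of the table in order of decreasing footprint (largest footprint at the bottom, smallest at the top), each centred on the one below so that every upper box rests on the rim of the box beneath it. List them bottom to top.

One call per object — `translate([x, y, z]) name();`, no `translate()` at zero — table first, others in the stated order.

table();
translate([403, 293, 698]) open_box();
translate([412, 295, 994]) open_box_2();
translate([434, 302, 1275]) open_box_3();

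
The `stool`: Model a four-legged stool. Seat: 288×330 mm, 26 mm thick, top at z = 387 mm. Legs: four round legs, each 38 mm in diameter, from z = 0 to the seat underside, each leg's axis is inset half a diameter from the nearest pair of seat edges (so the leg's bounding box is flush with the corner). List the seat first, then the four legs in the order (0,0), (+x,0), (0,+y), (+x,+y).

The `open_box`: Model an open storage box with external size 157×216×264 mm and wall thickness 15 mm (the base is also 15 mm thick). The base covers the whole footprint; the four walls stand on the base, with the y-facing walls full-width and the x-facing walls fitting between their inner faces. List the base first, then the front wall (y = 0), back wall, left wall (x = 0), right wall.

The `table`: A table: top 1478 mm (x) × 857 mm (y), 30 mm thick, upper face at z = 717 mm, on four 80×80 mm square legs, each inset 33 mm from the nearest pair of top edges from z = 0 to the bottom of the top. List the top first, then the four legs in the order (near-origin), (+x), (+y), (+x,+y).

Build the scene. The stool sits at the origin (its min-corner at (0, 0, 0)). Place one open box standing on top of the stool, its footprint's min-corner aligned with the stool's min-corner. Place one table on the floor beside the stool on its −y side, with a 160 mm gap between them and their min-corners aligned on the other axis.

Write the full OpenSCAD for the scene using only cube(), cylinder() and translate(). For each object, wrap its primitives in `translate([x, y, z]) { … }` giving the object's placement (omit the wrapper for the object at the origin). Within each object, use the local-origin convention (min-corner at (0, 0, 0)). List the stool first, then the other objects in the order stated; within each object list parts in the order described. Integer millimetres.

translate([0, 0, 361]) cube([288, 330, 26]);
translate([19, 19, 0]) cylinder(h = 361, r = 19);
translate([269, 19, 0]) cylinder(h = 361, r = 19);
translate([19, 311, 0]) cylinder(h = 361, r = 19);
translate([269, 311, 0]) cylinder(h = 361, r = 19);
translate([0, 0, 387]) {
  cube([157, 216, 15]);
  translate([0, 0, 15]) cube([157, 15, 249]);
  translate([0, 201, 15]) cube([157, 15, 249]);
  translate([0, 15, 15]) cube([15, 186, 249]);
  translate([142, 15, 15]) cube([15, 186, 249]);
}
translate([0, -1017, 0]) {
  translate([0, 0, 687]) cube([1478, 857, 30]);
  translate([33, 33, 0]) cube([80, 80, 687]);
  translate([1365, 33, 0]) cube([80, 80, 687]);
  translate([33, 744, 0]) cube([80, 80, 687]);
  translate([1365, 744, 0]) cube([80, 80, 687]);
}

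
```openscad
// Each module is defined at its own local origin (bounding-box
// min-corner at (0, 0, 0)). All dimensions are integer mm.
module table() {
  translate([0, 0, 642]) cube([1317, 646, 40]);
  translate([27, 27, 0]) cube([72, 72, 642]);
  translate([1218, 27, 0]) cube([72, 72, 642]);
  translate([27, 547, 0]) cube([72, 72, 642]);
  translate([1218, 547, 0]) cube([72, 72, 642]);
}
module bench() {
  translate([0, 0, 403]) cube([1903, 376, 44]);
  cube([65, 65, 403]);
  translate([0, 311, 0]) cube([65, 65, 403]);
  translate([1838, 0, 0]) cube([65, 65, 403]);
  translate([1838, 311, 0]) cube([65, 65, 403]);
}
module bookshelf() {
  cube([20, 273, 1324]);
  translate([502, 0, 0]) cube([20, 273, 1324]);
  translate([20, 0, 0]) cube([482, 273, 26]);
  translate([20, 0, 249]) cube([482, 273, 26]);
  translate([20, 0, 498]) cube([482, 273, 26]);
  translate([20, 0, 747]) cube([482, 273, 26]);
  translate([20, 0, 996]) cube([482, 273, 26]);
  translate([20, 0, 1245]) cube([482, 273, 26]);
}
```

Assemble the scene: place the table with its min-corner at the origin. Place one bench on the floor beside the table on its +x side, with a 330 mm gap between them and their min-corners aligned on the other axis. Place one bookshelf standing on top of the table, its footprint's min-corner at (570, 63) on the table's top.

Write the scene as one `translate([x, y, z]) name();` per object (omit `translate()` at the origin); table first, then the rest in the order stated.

table();
translate([1647, 0, 0]) bench();
translate([570, 63, 682]) bookshelf();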